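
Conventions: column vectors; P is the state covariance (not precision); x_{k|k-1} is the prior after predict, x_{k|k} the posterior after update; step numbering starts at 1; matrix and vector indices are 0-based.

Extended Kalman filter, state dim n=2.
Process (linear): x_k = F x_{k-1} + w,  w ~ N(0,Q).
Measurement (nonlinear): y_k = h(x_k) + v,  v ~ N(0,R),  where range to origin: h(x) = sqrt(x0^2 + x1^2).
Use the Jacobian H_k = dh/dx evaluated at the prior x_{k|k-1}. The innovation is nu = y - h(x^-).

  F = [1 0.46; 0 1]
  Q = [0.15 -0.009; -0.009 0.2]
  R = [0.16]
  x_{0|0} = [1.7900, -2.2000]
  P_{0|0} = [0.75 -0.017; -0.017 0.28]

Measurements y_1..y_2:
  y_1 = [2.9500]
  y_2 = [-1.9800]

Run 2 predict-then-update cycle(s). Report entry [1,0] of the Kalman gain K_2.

K[1,0] = -0.6880

step 1: x^-=[0.7780, -2.2000]  P^-=[0.9436 0.1028; 0.1028 0.4800]  H_jac=[0.3334 -0.9428]  S=[0.6269]  K=[0.3472; -0.6672]  nu=[0.6165]  x^+=[0.9921, -2.6113]  P^+=[0.8680 0.2480; 0.2480 0.2009]
step 2: x^-=[-0.2091, -2.6113]  P^-=[1.2887 0.3315; 0.3315 0.4009]  H_jac=[-0.0798 -0.9968]  S=[0.6194]  K=[-0.6996; -0.6880]  nu=[-4.5997]  x^+=[3.0087, 0.5533]  P^+=[0.9856 0.0334; 0.0334 0.1078]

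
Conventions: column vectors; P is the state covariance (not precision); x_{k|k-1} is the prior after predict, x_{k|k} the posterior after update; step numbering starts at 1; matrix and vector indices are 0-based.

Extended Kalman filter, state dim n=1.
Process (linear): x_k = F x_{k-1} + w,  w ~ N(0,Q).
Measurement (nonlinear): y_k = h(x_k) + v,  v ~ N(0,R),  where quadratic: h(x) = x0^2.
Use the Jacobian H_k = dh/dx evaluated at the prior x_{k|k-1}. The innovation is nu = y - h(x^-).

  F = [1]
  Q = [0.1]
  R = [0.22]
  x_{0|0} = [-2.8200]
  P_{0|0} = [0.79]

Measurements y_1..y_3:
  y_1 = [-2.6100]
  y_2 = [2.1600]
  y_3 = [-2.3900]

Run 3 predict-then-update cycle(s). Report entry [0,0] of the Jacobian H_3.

H_jac[0,0] = -2.7485

step 1: x^-=[-2.8200]  P^-=[0.8900]  H_jac=[-5.6400]  S=[28.5305]  K=[-0.1759]  nu=[-10.5624]  x^+=[-0.9617]  P^+=[0.0069]
step 2: x^-=[-0.9617]  P^-=[0.1069]  H_jac=[-1.9234]  S=[0.6153]  K=[-0.3340]  nu=[1.2352]  x^+=[-1.3743]  P^+=[0.0382]
step 3: x^-=[-1.3743]  P^-=[0.1382]  H_jac=[-2.7485]  S=[1.2641]  K=[-0.3005]  nu=[-4.2786]  x^+=[-0.0885]  P^+=[0.0241]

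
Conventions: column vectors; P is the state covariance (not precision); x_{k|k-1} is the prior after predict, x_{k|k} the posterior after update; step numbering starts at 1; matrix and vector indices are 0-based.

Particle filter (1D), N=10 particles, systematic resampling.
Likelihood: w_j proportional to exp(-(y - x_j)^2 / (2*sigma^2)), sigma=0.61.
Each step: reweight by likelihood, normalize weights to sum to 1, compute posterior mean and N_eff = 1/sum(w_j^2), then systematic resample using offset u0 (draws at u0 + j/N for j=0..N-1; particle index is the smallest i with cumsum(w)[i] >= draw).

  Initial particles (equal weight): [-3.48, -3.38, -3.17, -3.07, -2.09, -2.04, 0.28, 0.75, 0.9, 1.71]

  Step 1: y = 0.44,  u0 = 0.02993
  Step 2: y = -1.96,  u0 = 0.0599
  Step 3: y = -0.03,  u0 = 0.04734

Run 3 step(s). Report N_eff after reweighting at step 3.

N_eff = 9.7591

step 1: w=[0.0000, 0.0000, 0.0000, 0.0000, 0.0001, 0.0001, 0.3562, 0.3240, 0.2774, 0.0422]  mean=0.6643  Neff=3.2195  idx=[6, 6, 6, 6, 7, 7, 7, 8, 8, 8]
step 2: w=[0.2395, 0.2395, 0.2395, 0.2395, 0.0105, 0.0105, 0.0105, 0.0034, 0.0034, 0.0034]  mean=0.3012  Neff=4.3497  idx=[0, 0, 1, 1, 1, 2, 2, 3, 3, 4]
step 3: w=[0.1052, 0.1052, 0.1052, 0.1052, 0.1052, 0.1052, 0.1052, 0.1052, 0.1052, 0.0529]  mean=0.3048  Neff=9.7591  idx=[0, 1, 2, 3, 4, 5, 6, 7, 8, 9]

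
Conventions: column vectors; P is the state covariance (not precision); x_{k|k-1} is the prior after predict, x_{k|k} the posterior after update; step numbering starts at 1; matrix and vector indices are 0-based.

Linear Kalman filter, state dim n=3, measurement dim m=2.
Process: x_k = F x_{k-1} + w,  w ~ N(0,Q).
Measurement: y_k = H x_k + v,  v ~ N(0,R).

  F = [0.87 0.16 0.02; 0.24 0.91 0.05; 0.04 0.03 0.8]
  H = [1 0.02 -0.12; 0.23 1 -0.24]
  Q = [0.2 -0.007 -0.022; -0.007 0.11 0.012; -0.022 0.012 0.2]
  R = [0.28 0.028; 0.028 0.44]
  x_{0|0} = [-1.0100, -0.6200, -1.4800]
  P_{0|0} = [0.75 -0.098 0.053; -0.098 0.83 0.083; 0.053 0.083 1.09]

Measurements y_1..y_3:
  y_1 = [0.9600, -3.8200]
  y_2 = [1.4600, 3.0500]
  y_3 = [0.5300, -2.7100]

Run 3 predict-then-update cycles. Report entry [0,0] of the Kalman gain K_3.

step 1: x^-=[-1.0075, -0.8806, -1.2430]  P^-=[0.7645 0.1949 0.0699; 0.1949 0.8093 0.1520; 0.0699 0.1520 0.9067]  S=[1.0481 0.4043; 0.4043 1.3509]  K=[0.7054 0.0509; -0.0559 0.6220; -0.0227 -0.0299]  nu=[1.8360, -3.0060]  x^+=[0.1346, -2.8528, -1.1948]  P^+=[0.2103 0.0172 0.0977; 0.0172 0.3115 0.1808; 0.0977 0.1808 0.9044]
step 2: x^-=[-0.3633, -2.6235, -1.0361]  P^-=[0.3769 0.1069 0.0932; 0.1069 0.4087 0.2103; 0.0932 0.2103 0.7944]  S=[0.6494 0.2020; 0.2020 0.8523]  K=[0.5440 0.0720; -0.0014 0.4495; -0.0127 0.0512]  nu=[1.7514, 5.5084]  x^+=[0.9862, -0.1502, -0.7762]  P^+=[0.1644 0.0305 0.0891; 0.0305 0.2368 0.1918; 0.0891 0.1918 0.7923]
step 3: x^-=[0.8185, 0.0612, -0.5860]  P^-=[0.3437 0.0972 0.0853; 0.0972 0.3504 0.2103; 0.0853 0.2103 0.7226]  S=[0.6166 0.1835; 0.1835 0.7846]  K=[0.5211 0.0767; 0.0063 0.4093; -0.0182 0.0763]  nu=[-0.3600, -3.1001]  x^+=[0.3930, -1.2100, -0.8159]  P^+=[0.1570 0.0313 0.0795; 0.0313 0.2180 0.1872; 0.0795 0.1872 0.7183]

K[0,0] = 0.5211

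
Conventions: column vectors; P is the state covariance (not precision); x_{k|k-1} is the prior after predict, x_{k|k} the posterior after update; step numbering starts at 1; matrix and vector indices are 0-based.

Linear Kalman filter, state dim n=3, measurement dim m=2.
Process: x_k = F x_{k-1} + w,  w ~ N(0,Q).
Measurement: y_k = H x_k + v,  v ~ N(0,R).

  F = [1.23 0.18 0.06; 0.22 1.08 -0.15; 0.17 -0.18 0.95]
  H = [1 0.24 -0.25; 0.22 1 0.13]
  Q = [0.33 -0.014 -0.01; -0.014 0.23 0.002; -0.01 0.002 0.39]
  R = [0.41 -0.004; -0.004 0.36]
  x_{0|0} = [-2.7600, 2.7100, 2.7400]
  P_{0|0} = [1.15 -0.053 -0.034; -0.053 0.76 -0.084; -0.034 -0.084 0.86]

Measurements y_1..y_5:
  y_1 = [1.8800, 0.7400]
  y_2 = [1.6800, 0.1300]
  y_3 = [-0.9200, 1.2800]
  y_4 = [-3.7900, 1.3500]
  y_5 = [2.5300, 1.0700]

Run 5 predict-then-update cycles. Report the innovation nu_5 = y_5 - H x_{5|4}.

innov = [4.9574, 0.9705]

step 1: x^-=[-2.7426, 1.9086, 1.6460]  P^-=[2.0673 0.3673 0.2114; 0.3673 1.1957 -0.3276; 0.2114 -0.3276 1.2450]  S=[2.7339 1.1716; 1.1716 1.7654]  K=[0.7865 -0.0407; -0.0423 0.7270; -0.0508 -0.0339]  nu=[4.5760, -0.7792]  x^+=[0.8883, 1.1487, 1.4401]  P^+=[0.4481 -0.1615 0.3469; -0.1615 0.3297 -0.2485; 0.3469 -0.2485 1.2319]
step 2: x^-=[1.3857, 1.2200, 1.3124]  P^-=[0.9974 -0.1295 0.5432; -0.1295 0.6449 -0.4421; 0.5432 -0.4421 1.7323]  S=[1.2722 0.3151; 0.3151 0.9416]  K=[0.6658 -0.0522; -0.0439 0.6083; 0.0313 -0.1139]  nu=[0.3296, -1.5654]  x^+=[1.6870, 0.2533, 1.5010]  P^+=[0.4528 -0.1907 0.5354; -0.1907 0.3109 -0.3827; 0.5354 -0.3827 1.7211]
step 3: x^-=[2.2106, 0.4195, 1.6672]  P^-=[1.0177 -0.2136 0.7789; -0.2136 0.6513 -0.6189; 0.7789 -0.6189 2.2820]  S=[1.1901 0.2710; 0.2710 0.8887]  K=[0.6661 -0.0776; -0.0562 0.6065; 0.0956 -0.1990]  nu=[-2.8145, 0.1574]  x^+=[0.3237, 0.6733, 1.3667]  P^+=[0.5123 -0.2379 0.7273; -0.2379 0.3390 -0.5240; 0.7273 -0.5240 2.2462]
step 4: x^-=[0.6014, 0.5933, 1.2322]  P^-=[1.1149 -0.2995 1.0329; -0.2995 0.7095 -0.8174; 1.0329 -0.8174 2.8717]  S=[1.1831 0.2593; 0.2593 0.8868]  K=[0.6876 -0.1107; -0.0740 0.6276; 0.1645 -0.2926]  nu=[-4.2257, 0.4642]  x^+=[-2.3555, 1.1973, 0.4011]  P^+=[0.5841 -0.2917 0.9272; -0.2917 0.3778 -0.6725; 0.9272 -0.6725 2.7887]
step 5: x^-=[-2.6577, 0.7147, -0.2349]  P^-=[1.2292 -0.3908 1.2997; -0.3908 0.7798 -1.0270; 1.2997 -1.0270 3.4833]  S=[1.1877 0.2511; 0.2511 0.8935]  K=[0.7133 -0.1461; -0.0934 0.6533; 0.2358 -0.3889]  nu=[4.9574, 0.9705]  x^+=[0.7368, 0.8856, 0.5565]  P^+=[0.6582 -0.3468 1.1275; -0.3468 0.4187 -0.8216; 1.1275 -0.8216 3.3282]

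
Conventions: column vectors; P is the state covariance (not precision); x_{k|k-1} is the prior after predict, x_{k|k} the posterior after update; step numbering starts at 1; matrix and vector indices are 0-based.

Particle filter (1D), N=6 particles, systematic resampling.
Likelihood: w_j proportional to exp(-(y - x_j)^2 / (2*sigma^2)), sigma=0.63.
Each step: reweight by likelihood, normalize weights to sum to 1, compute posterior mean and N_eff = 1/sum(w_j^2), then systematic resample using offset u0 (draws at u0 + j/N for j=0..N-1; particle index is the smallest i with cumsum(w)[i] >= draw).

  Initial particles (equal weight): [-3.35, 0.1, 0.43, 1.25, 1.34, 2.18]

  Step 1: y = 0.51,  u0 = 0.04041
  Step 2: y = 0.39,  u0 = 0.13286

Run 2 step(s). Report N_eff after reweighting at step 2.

step 1: w=[0.0000, 0.2940, 0.3604, 0.1823, 0.1525, 0.0108]  mean=0.6402  Neff=3.6642  idx=[1, 1, 2, 2, 3, 4]
step 2: w=[0.1995, 0.1995, 0.2213, 0.2213, 0.0873, 0.0711]  mean=0.4347  Neff=5.2575  idx=[0, 1, 2, 3, 3, 5]

N_eff = 5.2575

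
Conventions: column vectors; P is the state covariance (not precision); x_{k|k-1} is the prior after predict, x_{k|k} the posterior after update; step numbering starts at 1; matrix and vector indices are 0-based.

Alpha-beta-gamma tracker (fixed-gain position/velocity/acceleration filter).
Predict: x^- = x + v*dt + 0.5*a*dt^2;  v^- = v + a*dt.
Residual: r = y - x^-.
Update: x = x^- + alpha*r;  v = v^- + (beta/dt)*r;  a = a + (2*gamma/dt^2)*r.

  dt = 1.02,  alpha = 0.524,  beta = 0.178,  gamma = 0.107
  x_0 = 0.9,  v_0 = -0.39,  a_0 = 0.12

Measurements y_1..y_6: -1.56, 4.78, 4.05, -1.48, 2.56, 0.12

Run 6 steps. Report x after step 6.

step 1: x_pred=0.5646  r=-2.1246  x^+=-0.5487  v^+=-0.6384  a^+=-0.3170
step 2: x_pred=-1.3647  r=6.1447  x^+=1.8551  v^+=0.1106  a^+=0.9469
step 3: x_pred=2.4605  r=1.5895  x^+=3.2934  v^+=1.3538  a^+=1.2738
step 4: x_pred=5.3369  r=-6.8169  x^+=1.7649  v^+=1.4635  a^+=-0.1283
step 5: x_pred=3.1909  r=-0.6309  x^+=2.8603  v^+=1.2225  a^+=-0.2581
step 6: x_pred=3.9730  r=-3.8530  x^+=1.9540  v^+=0.2869  a^+=-1.0506

x_post = 1.9540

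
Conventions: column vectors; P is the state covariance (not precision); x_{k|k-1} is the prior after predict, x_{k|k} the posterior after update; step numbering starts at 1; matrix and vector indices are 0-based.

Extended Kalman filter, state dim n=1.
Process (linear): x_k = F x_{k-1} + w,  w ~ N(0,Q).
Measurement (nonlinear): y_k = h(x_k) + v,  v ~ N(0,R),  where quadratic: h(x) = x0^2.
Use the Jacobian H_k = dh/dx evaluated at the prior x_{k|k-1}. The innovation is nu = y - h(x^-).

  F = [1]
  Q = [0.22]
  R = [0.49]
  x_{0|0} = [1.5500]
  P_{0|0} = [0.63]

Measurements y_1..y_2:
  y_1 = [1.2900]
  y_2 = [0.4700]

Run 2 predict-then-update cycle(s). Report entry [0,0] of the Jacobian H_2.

step 1: x^-=[1.5500]  P^-=[0.8500]  H_jac=[3.1000]  S=[8.6585]  K=[0.3043]  nu=[-1.1125]  x^+=[1.2114]  P^+=[0.0481]
step 2: x^-=[1.2114]  P^-=[0.2681]  H_jac=[2.4229]  S=[2.0639]  K=[0.3147]  nu=[-0.9976]  x^+=[0.8975]  P^+=[0.0637]

H_jac[0,0] = 2.4229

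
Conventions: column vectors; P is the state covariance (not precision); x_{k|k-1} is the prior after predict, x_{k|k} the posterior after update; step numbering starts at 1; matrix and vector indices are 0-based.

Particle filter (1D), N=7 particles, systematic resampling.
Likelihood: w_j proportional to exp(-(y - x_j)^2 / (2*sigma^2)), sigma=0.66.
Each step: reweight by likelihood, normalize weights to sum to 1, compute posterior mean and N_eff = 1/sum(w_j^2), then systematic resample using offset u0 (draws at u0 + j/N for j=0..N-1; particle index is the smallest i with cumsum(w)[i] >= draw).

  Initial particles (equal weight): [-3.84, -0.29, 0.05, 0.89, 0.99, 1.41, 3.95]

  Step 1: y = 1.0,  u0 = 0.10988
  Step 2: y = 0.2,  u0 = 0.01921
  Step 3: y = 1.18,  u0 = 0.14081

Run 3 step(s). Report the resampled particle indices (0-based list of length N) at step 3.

resampled_idx = [2, 3, 3, 4, 5, 6, 6]

step 1: w=[0.0000, 0.0447, 0.1071, 0.2976, 0.3018, 0.2488, 0.0000]  mean=0.9069  Neff=3.9213  idx=[2, 3, 3, 4, 4, 5, 5]
step 2: w=[0.2799, 0.1663, 0.1663, 0.1403, 0.1403, 0.0535, 0.0535]  mean=0.7386  Neff=5.5957  idx=[0, 0, 1, 2, 2, 3, 4]
step 3: w=[0.0452, 0.0452, 0.1779, 0.1779, 0.1779, 0.1880, 0.1880]  mean=0.8516  Neff=5.8941  idx=[2, 3, 3, 4, 5, 6, 6]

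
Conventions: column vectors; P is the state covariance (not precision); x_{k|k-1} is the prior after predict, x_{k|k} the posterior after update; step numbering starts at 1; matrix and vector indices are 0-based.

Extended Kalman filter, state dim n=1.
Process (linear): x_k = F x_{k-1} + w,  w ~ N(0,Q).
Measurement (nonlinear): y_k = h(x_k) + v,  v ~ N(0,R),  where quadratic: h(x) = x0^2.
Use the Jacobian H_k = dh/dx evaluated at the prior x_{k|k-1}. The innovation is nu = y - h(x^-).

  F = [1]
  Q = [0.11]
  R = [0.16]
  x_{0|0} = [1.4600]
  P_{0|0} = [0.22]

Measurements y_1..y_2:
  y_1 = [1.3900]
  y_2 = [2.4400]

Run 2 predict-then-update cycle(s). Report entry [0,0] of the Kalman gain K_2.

step 1: x^-=[1.4600]  P^-=[0.3300]  H_jac=[2.9200]  S=[2.9737]  K=[0.3240]  nu=[-0.7416]  x^+=[1.2197]  P^+=[0.0178]
step 2: x^-=[1.2197]  P^-=[0.1278]  H_jac=[2.4394]  S=[0.9202]  K=[0.3387]  nu=[0.9524]  x^+=[1.5422]  P^+=[0.0222]

K[0,0] = 0.3387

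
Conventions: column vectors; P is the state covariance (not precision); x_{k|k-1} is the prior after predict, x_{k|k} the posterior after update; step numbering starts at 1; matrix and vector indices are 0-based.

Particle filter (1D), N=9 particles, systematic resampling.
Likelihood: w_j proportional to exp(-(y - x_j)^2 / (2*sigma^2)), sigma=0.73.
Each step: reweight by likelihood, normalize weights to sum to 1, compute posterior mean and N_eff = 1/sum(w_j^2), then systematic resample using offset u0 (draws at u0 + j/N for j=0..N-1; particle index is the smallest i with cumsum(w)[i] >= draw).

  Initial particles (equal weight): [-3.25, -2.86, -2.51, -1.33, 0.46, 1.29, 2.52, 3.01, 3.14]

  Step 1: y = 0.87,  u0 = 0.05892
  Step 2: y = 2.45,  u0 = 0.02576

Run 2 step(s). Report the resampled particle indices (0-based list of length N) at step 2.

step 1: w=[0.0000, 0.0000, 0.0000, 0.0059, 0.4715, 0.4678, 0.0429, 0.0075, 0.0044]  mean=0.9570  Neff=2.2569  idx=[4, 4, 4, 4, 5, 5, 5, 5, 6]
step 2: w=[0.0109, 0.0109, 0.0109, 0.0109, 0.1272, 0.1272, 0.1272, 0.1272, 0.4475]  mean=1.8041  Neff=3.7676  idx=[2, 4, 5, 6, 7, 8, 8, 8, 8]

resampled_idx = [2, 4, 5, 6, 7, 8, 8, 8, 8]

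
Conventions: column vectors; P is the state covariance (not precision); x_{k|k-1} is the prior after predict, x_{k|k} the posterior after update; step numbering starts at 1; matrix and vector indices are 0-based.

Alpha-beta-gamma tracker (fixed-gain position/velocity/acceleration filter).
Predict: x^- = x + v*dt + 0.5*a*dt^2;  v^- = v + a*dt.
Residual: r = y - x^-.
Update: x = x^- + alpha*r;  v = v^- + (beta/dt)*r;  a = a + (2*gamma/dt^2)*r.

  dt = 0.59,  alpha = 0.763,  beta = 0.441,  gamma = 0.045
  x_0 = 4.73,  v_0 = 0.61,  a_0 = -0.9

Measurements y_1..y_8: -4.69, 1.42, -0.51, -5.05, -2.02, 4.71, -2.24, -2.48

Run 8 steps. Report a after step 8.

a_post = -0.5405

step 1: x_pred=4.9333  r=-9.6233  x^+=-2.4093  v^+=-7.1140  a^+=-3.3881
step 2: x_pred=-7.1962  r=8.6162  x^+=-0.6220  v^+=-2.6727  a^+=-1.1604
step 3: x_pred=-2.4009  r=1.8909  x^+=-0.9581  v^+=-1.9439  a^+=-0.6715
step 4: x_pred=-2.2219  r=-2.8281  x^+=-4.3797  v^+=-4.4540  a^+=-1.4027
step 5: x_pred=-7.2517  r=5.2317  x^+=-3.2599  v^+=-1.3711  a^+=-0.0500
step 6: x_pred=-4.0775  r=8.7875  x^+=2.6274  v^+=5.1677  a^+=2.2220
step 7: x_pred=6.0631  r=-8.3031  x^+=-0.2722  v^+=0.2725  a^+=0.0752
step 8: x_pred=-0.0983  r=-2.3817  x^+=-1.9155  v^+=-1.4633  a^+=-0.5405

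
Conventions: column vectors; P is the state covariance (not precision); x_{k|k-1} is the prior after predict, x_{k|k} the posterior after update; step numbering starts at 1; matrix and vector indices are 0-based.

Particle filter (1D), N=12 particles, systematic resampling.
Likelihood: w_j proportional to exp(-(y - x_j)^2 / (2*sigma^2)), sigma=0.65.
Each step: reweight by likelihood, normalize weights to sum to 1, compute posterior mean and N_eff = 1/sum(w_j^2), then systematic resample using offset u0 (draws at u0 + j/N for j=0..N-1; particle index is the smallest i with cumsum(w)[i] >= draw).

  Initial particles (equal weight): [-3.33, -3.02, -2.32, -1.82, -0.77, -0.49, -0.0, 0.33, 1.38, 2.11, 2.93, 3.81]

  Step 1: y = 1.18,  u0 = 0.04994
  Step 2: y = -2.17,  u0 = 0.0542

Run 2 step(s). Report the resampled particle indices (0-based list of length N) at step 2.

step 1: w=[0.0000, 0.0000, 0.0000, 0.0000, 0.0055, 0.0184, 0.0960, 0.2120, 0.4755, 0.1791, 0.0133, 0.0001]  mean=1.1304  Neff=3.1958  idx=[6, 7, 7, 7, 8, 8, 8, 8, 8, 8, 9, 9]
step 2: w=[0.6735, 0.1087, 0.1087, 0.1087, 0.0001, 0.0001, 0.0001, 0.0001, 0.0001, 0.0001, 0.0000, 0.0000]  mean=0.1081  Neff=2.0447  idx=[0, 0, 0, 0, 0, 0, 0, 0, 1, 2, 2, 3]

resampled_idx = [0, 0, 0, 0, 0, 0, 0, 0, 1, 2, 2, 3]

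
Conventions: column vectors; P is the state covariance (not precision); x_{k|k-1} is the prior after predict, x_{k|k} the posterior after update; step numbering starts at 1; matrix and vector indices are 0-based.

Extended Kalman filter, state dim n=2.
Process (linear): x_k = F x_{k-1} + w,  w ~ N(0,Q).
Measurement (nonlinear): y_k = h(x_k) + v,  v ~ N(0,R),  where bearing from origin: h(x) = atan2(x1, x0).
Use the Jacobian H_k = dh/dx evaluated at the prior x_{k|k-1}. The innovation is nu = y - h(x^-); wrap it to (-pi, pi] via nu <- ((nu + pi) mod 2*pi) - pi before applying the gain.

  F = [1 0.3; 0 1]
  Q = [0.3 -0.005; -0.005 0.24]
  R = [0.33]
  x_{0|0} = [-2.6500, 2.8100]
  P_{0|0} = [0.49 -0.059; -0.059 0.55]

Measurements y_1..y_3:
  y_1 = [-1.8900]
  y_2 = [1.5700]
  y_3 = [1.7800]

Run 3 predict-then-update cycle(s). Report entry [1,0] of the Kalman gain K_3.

step 1: x^-=[-1.8070, 2.8100]  P^-=[0.8041 0.1010; 0.1010 0.7900]  H_jac=[-0.2518 -0.1619]  S=[0.4099]  K=[-0.5338; -0.3741]  nu=[2.2509]  x^+=[-3.0085, 1.9680]  P^+=[0.6873 0.0192; 0.0192 0.7326]
step 2: x^-=[-2.4180, 1.9680]  P^-=[1.0648 0.2340; 0.2340 0.9726]  H_jac=[-0.2025 -0.2488]  S=[0.4574]  K=[-0.5985; -0.6325]  nu=[-0.8884]  x^+=[-1.8863, 2.5300]  P^+=[0.9009 0.0608; 0.0608 0.7896]
step 3: x^-=[-1.1273, 2.5300]  P^-=[1.3084 0.2927; 0.2927 1.0296]  H_jac=[-0.3298 -0.1469]  S=[0.5229]  K=[-0.9074; -0.4739]  nu=[-0.2099]  x^+=[-0.9367, 2.6295]  P^+=[0.8778 0.0678; 0.0678 0.9122]

K[1,0] = -0.4739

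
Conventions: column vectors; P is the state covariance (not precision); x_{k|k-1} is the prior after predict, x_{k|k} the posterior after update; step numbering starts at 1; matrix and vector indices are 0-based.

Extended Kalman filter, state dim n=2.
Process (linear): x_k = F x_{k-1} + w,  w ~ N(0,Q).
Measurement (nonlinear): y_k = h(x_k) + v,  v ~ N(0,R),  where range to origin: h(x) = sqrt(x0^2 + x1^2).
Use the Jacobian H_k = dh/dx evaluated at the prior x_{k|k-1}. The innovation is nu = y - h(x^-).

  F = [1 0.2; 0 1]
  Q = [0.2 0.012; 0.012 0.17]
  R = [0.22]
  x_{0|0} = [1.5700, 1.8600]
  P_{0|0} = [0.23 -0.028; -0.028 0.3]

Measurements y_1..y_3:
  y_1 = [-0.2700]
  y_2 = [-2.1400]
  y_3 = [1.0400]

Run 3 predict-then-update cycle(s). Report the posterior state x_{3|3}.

step 1: x^-=[1.9420, 1.8600]  P^-=[0.4308 0.0440; 0.0440 0.4700]  H_jac=[0.7222 0.6917]  S=[0.7135]  K=[0.4787; 0.5002]  nu=[-2.9590]  x^+=[0.5255, 0.3800]  P^+=[0.2673 -0.1268; -0.1268 0.2915]
step 2: x^-=[0.6015, 0.3800]  P^-=[0.4282 -0.0565; -0.0565 0.4615]  H_jac=[0.8454 0.5341]  S=[0.6067]  K=[0.5470; 0.3275]  nu=[-2.8515]  x^+=[-0.9582, -0.5539]  P^+=[0.2467 -0.1652; -0.1652 0.3964]
step 3: x^-=[-1.0690, -0.5539]  P^-=[0.3965 -0.0739; -0.0739 0.5664]  H_jac=[-0.8879 -0.4600]  S=[0.5921]  K=[-0.5372; -0.3293]  nu=[-0.1640]  x^+=[-0.9809, -0.4999]  P^+=[0.2257 -0.1786; -0.1786 0.5022]

x_post = [-0.9809, -0.4999]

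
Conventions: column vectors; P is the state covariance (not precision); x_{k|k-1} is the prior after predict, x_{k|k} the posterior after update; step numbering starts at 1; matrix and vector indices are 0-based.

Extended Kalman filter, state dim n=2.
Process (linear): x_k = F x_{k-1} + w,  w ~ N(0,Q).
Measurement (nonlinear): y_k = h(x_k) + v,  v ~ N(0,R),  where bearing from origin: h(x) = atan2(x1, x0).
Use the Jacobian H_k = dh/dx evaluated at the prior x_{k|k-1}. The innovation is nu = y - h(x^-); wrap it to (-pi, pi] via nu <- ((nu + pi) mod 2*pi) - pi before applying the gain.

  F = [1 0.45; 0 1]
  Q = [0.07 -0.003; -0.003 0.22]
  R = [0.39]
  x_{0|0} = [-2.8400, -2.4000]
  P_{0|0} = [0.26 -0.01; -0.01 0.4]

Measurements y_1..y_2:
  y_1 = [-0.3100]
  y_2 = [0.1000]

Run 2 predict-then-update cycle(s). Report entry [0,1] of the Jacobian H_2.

H_jac[0,1] = -0.1464

step 1: x^-=[-3.9200, -2.4000]  P^-=[0.4020 0.1670; 0.1670 0.6200]  H_jac=[0.1136 -0.1855]  S=[0.4095]  K=[0.0359; -0.2346]  nu=[2.2822]  x^+=[-3.8382, -2.9354]  P^+=[0.4015 0.1704; 0.1704 0.5975]
step 2: x^-=[-5.1591, -2.9354]  P^-=[0.7459 0.4363; 0.4363 0.8175]  H_jac=[0.0833 -0.1464]  S=[0.4021]  K=[-0.0043; -0.2073]  nu=[2.7243]  x^+=[-5.1709, -3.5002]  P^+=[0.7459 0.4359; 0.4359 0.8002]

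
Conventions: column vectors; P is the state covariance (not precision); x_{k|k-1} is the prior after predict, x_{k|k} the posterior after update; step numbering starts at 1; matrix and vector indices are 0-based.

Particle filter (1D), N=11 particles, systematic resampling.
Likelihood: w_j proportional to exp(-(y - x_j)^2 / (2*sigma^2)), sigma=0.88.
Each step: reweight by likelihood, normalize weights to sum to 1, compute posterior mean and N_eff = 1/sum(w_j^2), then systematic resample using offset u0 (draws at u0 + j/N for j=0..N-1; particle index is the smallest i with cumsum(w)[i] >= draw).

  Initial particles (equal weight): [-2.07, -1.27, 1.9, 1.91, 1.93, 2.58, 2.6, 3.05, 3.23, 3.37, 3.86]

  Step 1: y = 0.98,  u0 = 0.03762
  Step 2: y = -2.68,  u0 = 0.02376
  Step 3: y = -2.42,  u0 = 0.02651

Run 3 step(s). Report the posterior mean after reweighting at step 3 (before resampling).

post_mean = 1.9110

step 1: w=[0.0011, 0.0169, 0.2567, 0.2536, 0.2475, 0.0849, 0.0814, 0.0279, 0.0169, 0.0111, 0.0021]  mean=2.0418  Neff=4.8363  idx=[2, 2, 2, 3, 3, 3, 4, 4, 4, 5, 7]
step 2: w=[0.1197, 0.1197, 0.1197, 0.1128, 0.1128, 0.1128, 0.1002, 0.1002, 0.1002, 0.0016, 0.0001]  mean=1.9136  Neff=8.9818  idx=[0, 0, 1, 2, 3, 4, 4, 5, 6, 7, 8]
step 3: w=[0.0969, 0.0969, 0.0969, 0.0969, 0.0916, 0.0916, 0.0916, 0.0916, 0.0819, 0.0819, 0.0819]  mean=1.9110  Neff=10.9532  idx=[0, 1, 2, 3, 4, 5, 6, 7, 7, 9, 10]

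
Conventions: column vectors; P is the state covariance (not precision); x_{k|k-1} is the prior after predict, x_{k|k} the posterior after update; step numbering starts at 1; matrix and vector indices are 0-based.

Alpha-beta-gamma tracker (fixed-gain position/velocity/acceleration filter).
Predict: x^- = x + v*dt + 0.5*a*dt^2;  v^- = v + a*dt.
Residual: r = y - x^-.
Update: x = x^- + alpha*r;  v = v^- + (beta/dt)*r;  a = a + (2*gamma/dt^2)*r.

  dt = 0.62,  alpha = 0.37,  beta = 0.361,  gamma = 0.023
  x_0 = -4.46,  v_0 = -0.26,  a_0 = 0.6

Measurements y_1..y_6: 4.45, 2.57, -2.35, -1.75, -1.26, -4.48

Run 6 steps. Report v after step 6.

step 1: x_pred=-4.5059  r=8.9559  x^+=-1.1922  v^+=5.3266  a^+=1.6717
step 2: x_pred=2.4316  r=0.1384  x^+=2.4828  v^+=6.4437  a^+=1.6883
step 3: x_pred=6.8024  r=-9.1524  x^+=3.4160  v^+=2.1614  a^+=0.5930
step 4: x_pred=4.8700  r=-6.6200  x^+=2.4206  v^+=-1.3255  a^+=-0.1992
step 5: x_pred=1.5605  r=-2.8205  x^+=0.5169  v^+=-3.0913  a^+=-0.5367
step 6: x_pred=-1.5028  r=-2.9772  x^+=-2.6044  v^+=-5.1575  a^+=-0.8930

v_post = -5.1575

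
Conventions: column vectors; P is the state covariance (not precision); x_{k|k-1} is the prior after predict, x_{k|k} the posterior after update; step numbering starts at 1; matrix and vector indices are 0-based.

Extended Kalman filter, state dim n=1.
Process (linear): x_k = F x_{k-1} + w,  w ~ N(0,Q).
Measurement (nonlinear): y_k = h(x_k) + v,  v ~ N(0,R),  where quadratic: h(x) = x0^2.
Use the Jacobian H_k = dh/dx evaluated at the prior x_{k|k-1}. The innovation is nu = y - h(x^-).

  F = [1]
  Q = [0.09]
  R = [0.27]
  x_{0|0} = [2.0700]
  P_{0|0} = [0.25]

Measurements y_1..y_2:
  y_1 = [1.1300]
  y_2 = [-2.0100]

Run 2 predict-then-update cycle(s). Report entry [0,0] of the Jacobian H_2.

step 1: x^-=[2.0700]  P^-=[0.3400]  H_jac=[4.1400]  S=[6.0975]  K=[0.2309]  nu=[-3.1549]  x^+=[1.3417]  P^+=[0.0151]
step 2: x^-=[1.3417]  P^-=[0.1051]  H_jac=[2.6834]  S=[1.0265]  K=[0.2746]  nu=[-3.8101]  x^+=[0.2953]  P^+=[0.0276]

H_jac[0,0] = 2.6834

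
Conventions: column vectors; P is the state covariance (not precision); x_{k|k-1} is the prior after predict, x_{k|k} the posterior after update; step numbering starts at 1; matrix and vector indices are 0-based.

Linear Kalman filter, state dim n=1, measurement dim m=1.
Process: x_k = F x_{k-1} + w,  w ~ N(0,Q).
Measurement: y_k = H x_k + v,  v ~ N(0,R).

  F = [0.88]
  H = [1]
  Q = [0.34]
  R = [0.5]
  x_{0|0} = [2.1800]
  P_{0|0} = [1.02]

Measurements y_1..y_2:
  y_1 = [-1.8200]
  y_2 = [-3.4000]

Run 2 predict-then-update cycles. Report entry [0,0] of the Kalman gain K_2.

step 1: x^-=[1.9184]  P^-=[1.1299]  S=[1.6299]  K=[0.6932]  nu=[-3.7384]  x^+=[-0.6732]  P^+=[0.3466]
step 2: x^-=[-0.5924]  P^-=[0.6084]  S=[1.1084]  K=[0.5489]  nu=[-2.8076]  x^+=[-2.1335]  P^+=[0.2745]

K[0,0] = 0.5489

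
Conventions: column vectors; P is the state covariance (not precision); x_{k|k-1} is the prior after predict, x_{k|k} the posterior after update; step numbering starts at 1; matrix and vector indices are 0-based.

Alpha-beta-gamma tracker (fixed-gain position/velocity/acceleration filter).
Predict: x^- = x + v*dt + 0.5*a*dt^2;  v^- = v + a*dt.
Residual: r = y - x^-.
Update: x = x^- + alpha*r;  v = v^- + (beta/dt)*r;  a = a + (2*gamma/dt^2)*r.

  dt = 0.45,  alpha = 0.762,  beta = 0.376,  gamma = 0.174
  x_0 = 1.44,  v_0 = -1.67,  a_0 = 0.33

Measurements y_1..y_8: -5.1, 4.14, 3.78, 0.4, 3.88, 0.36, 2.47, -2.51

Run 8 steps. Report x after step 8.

step 1: x_pred=0.7219  r=-5.8219  x^+=-3.7144  v^+=-6.3860  a^+=-9.6751
step 2: x_pred=-7.5677  r=11.7077  x^+=1.3536  v^+=-0.9574  a^+=10.4448
step 3: x_pred=1.9803  r=1.7997  x^+=3.3517  v^+=5.2466  a^+=13.5377
step 4: x_pred=7.0833  r=-6.6833  x^+=1.9906  v^+=5.7542  a^+=2.0523
step 5: x_pred=4.7878  r=-0.9078  x^+=4.0961  v^+=5.9192  a^+=0.4922
step 6: x_pred=6.8095  r=-6.4495  x^+=1.8950  v^+=0.7517  a^+=-10.5915
step 7: x_pred=1.1609  r=1.3091  x^+=2.1584  v^+=-2.9206  a^+=-8.3418
step 8: x_pred=-0.0004  r=-2.5096  x^+=-1.9127  v^+=-8.7713  a^+=-12.6545

x_post = -1.9127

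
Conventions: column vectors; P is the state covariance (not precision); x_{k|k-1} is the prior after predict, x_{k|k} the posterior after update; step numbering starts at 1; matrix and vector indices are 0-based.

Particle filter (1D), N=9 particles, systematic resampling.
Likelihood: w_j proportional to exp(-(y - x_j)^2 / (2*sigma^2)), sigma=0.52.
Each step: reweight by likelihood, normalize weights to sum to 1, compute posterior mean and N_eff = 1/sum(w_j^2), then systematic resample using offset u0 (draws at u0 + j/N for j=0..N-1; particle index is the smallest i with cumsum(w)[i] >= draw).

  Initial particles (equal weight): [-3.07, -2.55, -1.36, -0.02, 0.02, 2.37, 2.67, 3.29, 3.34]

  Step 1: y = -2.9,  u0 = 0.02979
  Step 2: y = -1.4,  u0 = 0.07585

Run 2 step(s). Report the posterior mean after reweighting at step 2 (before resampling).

step 1: w=[0.5393, 0.4536, 0.0071, 0.0000, 0.0000, 0.0000, 0.0000, 0.0000, 0.0000]  mean=-2.8220  Neff=2.0134  idx=[0, 0, 0, 0, 0, 1, 1, 1, 1]
step 2: w=[0.0153, 0.0153, 0.0153, 0.0153, 0.0153, 0.2308, 0.2308, 0.2308, 0.2308]  mean=-2.5899  Neff=4.6662  idx=[4, 5, 5, 6, 6, 7, 7, 8, 8]

post_mean = -2.5899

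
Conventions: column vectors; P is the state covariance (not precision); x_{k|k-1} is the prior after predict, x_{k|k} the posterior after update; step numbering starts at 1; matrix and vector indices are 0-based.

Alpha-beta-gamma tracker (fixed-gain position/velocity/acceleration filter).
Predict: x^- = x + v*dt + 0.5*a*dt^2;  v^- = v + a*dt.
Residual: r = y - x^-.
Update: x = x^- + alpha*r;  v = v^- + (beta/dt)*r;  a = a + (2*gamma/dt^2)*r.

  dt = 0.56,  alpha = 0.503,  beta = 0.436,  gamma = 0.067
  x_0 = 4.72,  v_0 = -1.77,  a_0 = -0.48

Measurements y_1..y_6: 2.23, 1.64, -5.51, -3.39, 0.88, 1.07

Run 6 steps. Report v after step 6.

step 1: x_pred=3.6535  r=-1.4235  x^+=2.9375  v^+=-3.1471  a^+=-1.0883
step 2: x_pred=1.0045  r=0.6355  x^+=1.3241  v^+=-3.2617  a^+=-0.8167
step 3: x_pred=-0.6305  r=-4.8795  x^+=-3.0849  v^+=-7.5181  a^+=-2.9017
step 4: x_pred=-7.7500  r=4.3600  x^+=-5.5569  v^+=-5.7485  a^+=-1.0387
step 5: x_pred=-8.9390  r=9.8190  x^+=-4.0000  v^+=1.3146  a^+=3.1569
step 6: x_pred=-2.7688  r=3.8388  x^+=-0.8379  v^+=6.0713  a^+=4.7972

v_post = 6.0713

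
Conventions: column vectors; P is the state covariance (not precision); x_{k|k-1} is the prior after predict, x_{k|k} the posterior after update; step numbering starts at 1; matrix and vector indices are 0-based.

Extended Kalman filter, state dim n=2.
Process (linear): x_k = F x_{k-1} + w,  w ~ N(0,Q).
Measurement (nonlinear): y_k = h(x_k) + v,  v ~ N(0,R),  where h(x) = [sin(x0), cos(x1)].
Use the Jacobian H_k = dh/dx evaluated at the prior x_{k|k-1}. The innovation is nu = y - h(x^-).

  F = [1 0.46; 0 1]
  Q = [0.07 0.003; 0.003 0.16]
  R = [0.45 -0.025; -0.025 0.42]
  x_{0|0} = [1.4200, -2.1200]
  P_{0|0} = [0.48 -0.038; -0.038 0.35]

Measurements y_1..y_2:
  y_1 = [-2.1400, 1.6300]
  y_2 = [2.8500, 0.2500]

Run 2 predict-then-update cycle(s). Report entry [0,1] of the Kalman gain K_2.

step 1: x^-=[0.4448, -2.1200]  P^-=[0.5891 0.1260; 0.1260 0.5100]  H_jac=[0.9027 0.0000; 0.0000 0.8529]  S=[0.9300 0.0720; 0.0720 0.7910]  K=[0.5652 0.0844; 0.0803 0.5426]  nu=[-2.5703, 2.1520]  x^+=[-0.8264, -1.1587]  P^+=[0.2794 0.0250; 0.0250 0.2648]
step 2: x^-=[-1.3594, -1.1587]  P^-=[0.4285 0.1498; 0.1498 0.4248]  H_jac=[0.2098 0.0000; 0.0000 0.9163]  S=[0.4689 0.0038; 0.0038 0.7767]  K=[0.1903 0.1758; 0.0630 0.5009]  nu=[3.8277, -0.1506]  x^+=[-0.6573, -0.9930]  P^+=[0.3872 0.0754; 0.0754 0.2279]

K[0,1] = 0.1758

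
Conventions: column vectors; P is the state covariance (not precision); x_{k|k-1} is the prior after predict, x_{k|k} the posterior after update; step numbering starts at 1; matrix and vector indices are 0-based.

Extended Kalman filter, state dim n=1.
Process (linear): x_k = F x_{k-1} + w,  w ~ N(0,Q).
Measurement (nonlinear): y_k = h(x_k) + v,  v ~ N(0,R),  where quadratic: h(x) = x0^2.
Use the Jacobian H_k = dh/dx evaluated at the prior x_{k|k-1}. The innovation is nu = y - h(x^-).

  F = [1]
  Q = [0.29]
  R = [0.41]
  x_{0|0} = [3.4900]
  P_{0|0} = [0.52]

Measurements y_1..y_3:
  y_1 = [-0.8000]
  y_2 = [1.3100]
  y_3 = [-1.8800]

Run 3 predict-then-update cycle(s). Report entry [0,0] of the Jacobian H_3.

step 1: x^-=[3.4900]  P^-=[0.8100]  H_jac=[6.9800]  S=[39.8735]  K=[0.1418]  nu=[-12.9801]  x^+=[1.6495]  P^+=[0.0083]
step 2: x^-=[1.6495]  P^-=[0.2983]  H_jac=[3.2990]  S=[3.6569]  K=[0.2691]  nu=[-1.4109]  x^+=[1.2698]  P^+=[0.0334]
step 3: x^-=[1.2698]  P^-=[0.3234]  H_jac=[2.5396]  S=[2.4961]  K=[0.3291]  nu=[-3.4924]  x^+=[0.1205]  P^+=[0.0531]

H_jac[0,0] = 2.5396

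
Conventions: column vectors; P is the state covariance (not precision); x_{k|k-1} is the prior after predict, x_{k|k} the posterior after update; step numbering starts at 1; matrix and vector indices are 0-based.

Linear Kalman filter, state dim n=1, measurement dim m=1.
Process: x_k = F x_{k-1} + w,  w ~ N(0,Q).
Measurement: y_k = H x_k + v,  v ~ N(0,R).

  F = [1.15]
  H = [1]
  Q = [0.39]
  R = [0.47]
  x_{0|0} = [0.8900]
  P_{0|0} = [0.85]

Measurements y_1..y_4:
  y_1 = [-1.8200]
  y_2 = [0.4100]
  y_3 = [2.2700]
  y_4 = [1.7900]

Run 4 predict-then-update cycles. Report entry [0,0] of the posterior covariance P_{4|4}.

P_post[0,0] = 0.2933

step 1: x^-=[1.0235]  P^-=[1.5141]  S=[1.9841]  K=[0.7631]  nu=[-2.8435]  x^+=[-1.1464]  P^+=[0.3587]
step 2: x^-=[-1.3184]  P^-=[0.8643]  S=[1.3343]  K=[0.6478]  nu=[1.7284]  x^+=[-0.1988]  P^+=[0.3044]
step 3: x^-=[-0.2286]  P^-=[0.7926]  S=[1.2626]  K=[0.6278]  nu=[2.4986]  x^+=[1.3399]  P^+=[0.2950]
step 4: x^-=[1.5409]  P^-=[0.7802]  S=[1.2502]  K=[0.6241]  nu=[0.2491]  x^+=[1.6964]  P^+=[0.2933]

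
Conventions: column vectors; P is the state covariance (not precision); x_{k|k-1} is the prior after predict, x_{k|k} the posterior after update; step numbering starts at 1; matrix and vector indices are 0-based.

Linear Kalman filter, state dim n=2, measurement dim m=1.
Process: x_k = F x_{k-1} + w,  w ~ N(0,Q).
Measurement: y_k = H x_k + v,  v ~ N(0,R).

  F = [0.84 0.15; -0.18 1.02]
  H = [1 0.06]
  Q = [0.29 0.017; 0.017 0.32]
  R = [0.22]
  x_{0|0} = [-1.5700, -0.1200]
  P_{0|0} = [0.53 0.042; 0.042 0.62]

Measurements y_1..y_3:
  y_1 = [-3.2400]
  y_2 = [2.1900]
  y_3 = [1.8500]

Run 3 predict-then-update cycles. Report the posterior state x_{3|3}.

step 1: x^-=[-1.3368, 0.1602]  P^-=[0.6885 0.0666; 0.0666 0.9668]  S=[0.9200]  K=[0.7527; 0.1354]  nu=[-1.9128]  x^+=[-2.7766, -0.0988]  P^+=[0.1672 -0.0272; -0.0272 0.9499]
step 2: x^-=[-2.3472, 0.3990]  P^-=[0.4225 0.1145; 0.1145 1.3237]  S=[0.6610]  K=[0.6496; 0.2933]  nu=[4.5133]  x^+=[0.5845, 1.7229]  P^+=[0.1436 -0.0115; -0.0115 1.2668]
step 3: x^-=[0.7494, 1.6521]  P^-=[0.4169 0.1796; 0.1796 1.6469]  S=[0.6644]  K=[0.6437; 0.4190]  nu=[1.0014]  x^+=[1.3941, 2.0718]  P^+=[0.1416 0.0004; 0.0004 1.5302]

x_post = [1.3941, 2.0718]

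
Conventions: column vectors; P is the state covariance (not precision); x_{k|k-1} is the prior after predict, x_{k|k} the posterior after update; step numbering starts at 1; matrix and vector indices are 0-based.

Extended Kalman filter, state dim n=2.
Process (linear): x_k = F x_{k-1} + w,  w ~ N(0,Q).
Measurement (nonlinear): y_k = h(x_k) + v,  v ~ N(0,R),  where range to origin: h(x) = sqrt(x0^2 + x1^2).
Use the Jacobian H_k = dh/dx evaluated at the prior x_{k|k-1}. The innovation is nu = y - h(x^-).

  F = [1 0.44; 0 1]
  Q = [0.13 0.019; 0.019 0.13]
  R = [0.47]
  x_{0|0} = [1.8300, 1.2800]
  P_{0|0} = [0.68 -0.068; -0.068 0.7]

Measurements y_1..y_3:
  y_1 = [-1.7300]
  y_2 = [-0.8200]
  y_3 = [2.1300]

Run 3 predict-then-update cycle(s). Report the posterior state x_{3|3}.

x_post = [0.9318, 0.9928]

step 1: x^-=[2.3932, 1.2800]  P^-=[0.8857 0.2590; 0.2590 0.8300]  H_jac=[0.8818 0.4716]  S=[1.5587]  K=[0.5794; 0.3977]  nu=[-4.4440]  x^+=[-0.1817, -0.4872]  P^+=[0.3624 -0.1001; -0.1001 0.5835]
step 2: x^-=[-0.3961, -0.4872]  P^-=[0.5172 0.1756; 0.1756 0.7135]  H_jac=[-0.6308 -0.7759]  S=[1.2773]  K=[-0.3621; -0.5202]  nu=[-1.4479]  x^+=[0.1282, 0.2659]  P^+=[0.3497 -0.0650; -0.0650 0.3679]
step 3: x^-=[0.2452, 0.2659]  P^-=[0.4938 0.1159; 0.1159 0.4979]  H_jac=[0.6779 0.7351]  S=[1.0815]  K=[0.3883; 0.4111]  nu=[1.7682]  x^+=[0.9318, 0.9928]  P^+=[0.3307 -0.0567; -0.0567 0.3151]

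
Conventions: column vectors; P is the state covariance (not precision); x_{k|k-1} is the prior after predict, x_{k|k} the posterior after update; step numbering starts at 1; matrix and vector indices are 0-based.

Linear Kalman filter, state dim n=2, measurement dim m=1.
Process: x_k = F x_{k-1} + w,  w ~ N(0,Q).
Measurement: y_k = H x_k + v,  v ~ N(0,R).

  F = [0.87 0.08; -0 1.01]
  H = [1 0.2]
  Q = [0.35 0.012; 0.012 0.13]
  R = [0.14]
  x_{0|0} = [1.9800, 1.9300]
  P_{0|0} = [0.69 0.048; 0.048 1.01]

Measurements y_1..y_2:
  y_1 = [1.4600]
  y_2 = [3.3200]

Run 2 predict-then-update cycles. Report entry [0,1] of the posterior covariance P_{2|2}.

P_post[0,1] = -0.1825

step 1: x^-=[1.8770, 1.9493]  P^-=[0.8854 0.1358; 0.1358 1.1603]  S=[1.1261]  K=[0.8104; 0.3266]  nu=[-0.8069]  x^+=[1.2232, 1.6857]  P^+=[0.1459 -0.1623; -0.1623 1.0401]
step 2: x^-=[1.1990, 1.7026]  P^-=[0.4445 -0.0466; -0.0466 1.1911]  S=[0.6135]  K=[0.7093; 0.3124]  nu=[1.7805]  x^+=[2.4620, 2.2588]  P^+=[0.1358 -0.1825; -0.1825 1.1312]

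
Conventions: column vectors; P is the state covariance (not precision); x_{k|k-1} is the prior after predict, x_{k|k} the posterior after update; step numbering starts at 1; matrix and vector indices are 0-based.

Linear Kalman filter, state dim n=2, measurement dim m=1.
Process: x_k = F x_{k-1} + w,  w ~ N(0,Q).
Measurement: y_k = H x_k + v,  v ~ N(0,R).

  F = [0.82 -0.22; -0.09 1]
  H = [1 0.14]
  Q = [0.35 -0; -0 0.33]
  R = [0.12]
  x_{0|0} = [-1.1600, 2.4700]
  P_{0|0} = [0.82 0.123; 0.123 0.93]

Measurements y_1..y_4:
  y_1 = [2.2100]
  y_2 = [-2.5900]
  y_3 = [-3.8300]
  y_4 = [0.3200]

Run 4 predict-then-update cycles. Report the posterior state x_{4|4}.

step 1: x^-=[-1.4946, 2.5744]  P^-=[0.9020 -0.1618; -0.1618 1.2445]  S=[1.0011]  K=[0.8784; 0.0124]  nu=[3.3442]  x^+=[1.4429, 2.6159]  P^+=[0.1296 -0.1727; -0.1727 1.2443]
step 2: x^-=[0.6077, 2.4860]  P^-=[0.5597 -0.4284; -0.4284 1.6065]  S=[0.5912]  K=[0.8452; -0.3441]  nu=[-3.5457]  x^+=[-2.3892, 3.7062]  P^+=[0.1373 -0.2564; -0.2564 1.5365]
step 3: x^-=[-2.7745, 3.9213]  P^-=[0.6092 -0.5635; -0.5635 1.9137]  S=[0.6089]  K=[0.8709; -0.4854]  nu=[-1.6045]  x^+=[-4.1718, 4.7000]  P^+=[0.1474 -0.3061; -0.3061 1.7703]
step 4: x^-=[-4.4549, 5.0755]  P^-=[0.6452 -0.6574; -0.6574 2.1566]  S=[0.6234]  K=[0.8873; -0.5702]  nu=[4.0643]  x^+=[-0.8485, 2.7580]  P^+=[0.1544 -0.3420; -0.3420 1.9539]

x_post = [-0.8485, 2.7580]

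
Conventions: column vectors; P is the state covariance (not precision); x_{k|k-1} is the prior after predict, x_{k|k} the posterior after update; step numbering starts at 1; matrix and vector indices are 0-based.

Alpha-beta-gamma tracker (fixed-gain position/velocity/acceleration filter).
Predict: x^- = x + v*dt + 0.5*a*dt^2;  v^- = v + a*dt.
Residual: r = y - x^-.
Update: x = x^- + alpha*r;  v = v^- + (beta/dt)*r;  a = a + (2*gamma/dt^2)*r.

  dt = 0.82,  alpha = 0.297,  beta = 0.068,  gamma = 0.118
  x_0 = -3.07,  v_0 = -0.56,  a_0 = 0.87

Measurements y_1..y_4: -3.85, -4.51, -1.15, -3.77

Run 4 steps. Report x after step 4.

x_post = -2.1977

step 1: x_pred=-3.2367  r=-0.6133  x^+=-3.4189  v^+=0.1025  a^+=0.6547
step 2: x_pred=-3.1146  r=-1.3954  x^+=-3.5291  v^+=0.5237  a^+=0.1650
step 3: x_pred=-3.0441  r=1.8941  x^+=-2.4816  v^+=0.8161  a^+=0.8298
step 4: x_pred=-1.5334  r=-2.2366  x^+=-2.1977  v^+=1.3111  a^+=0.0448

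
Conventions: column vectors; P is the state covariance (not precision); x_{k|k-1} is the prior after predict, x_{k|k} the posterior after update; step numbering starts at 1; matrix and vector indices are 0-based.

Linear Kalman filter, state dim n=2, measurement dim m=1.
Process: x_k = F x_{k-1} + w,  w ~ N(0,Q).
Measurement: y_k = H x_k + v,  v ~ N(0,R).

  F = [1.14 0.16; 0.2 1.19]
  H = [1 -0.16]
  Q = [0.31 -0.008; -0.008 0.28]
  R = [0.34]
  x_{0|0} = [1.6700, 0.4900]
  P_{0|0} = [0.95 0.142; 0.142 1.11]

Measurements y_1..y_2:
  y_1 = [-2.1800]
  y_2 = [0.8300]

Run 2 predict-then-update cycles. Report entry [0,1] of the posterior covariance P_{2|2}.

P_post[0,1] = 0.6166

step 1: x^-=[1.9822, 0.9171]  P^-=[1.6248 0.6171; 0.6171 1.9575]  S=[1.8175]  K=[0.8397; 0.1672]  nu=[-4.0155]  x^+=[-1.3895, 0.2456]  P^+=[0.3434 0.3619; 0.3619 1.9066]
step 2: x^-=[-1.5448, 0.0144]  P^-=[0.9371 0.9359; 0.9359 3.1660]  S=[1.0587]  K=[0.7437; 0.4055]  nu=[2.3771]  x^+=[0.2231, 0.9783]  P^+=[0.3515 0.6166; 0.6166 2.9919]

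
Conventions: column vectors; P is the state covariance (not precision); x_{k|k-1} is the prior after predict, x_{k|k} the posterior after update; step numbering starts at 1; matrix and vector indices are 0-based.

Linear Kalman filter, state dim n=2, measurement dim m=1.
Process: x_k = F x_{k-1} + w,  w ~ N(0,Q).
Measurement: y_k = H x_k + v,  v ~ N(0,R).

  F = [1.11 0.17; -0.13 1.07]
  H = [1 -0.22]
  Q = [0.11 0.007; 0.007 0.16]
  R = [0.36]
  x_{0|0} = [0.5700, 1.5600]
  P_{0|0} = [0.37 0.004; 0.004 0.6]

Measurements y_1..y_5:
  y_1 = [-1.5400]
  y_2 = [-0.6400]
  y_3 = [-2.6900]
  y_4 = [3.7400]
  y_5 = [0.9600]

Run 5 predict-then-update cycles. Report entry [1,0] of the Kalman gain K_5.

K[1,0] = 0.4417

step 1: x^-=[0.8979, 1.5951]  P^-=[0.5847 0.0674; 0.0674 0.8521]  S=[0.9563]  K=[0.5959; -0.1255]  nu=[-2.0870]  x^+=[-0.3458, 1.8571]  P^+=[0.2451 0.1390; 0.1390 0.8370]
step 2: x^-=[-0.0681, 2.0320]  P^-=[0.4886 0.2858; 0.2858 1.0838]  S=[0.7753]  K=[0.5491; 0.0612]  nu=[-0.1248]  x^+=[-0.1367, 2.0244]  P^+=[0.2548 0.2598; 0.2598 1.0809]
step 3: x^-=[0.1924, 2.1839]  P^-=[0.5533 0.4697; 0.4697 1.3295]  S=[0.7710]  K=[0.5836; 0.2298]  nu=[-2.4020]  x^+=[-1.2094, 1.6319]  P^+=[0.2907 0.3663; 0.3663 1.2888]
step 4: x^-=[-1.0650, 1.9033]  P^-=[0.6436 0.6264; 0.6264 1.5386]  S=[0.8025]  K=[0.6303; 0.3588]  nu=[5.2237]  x^+=[2.2276, 3.7776]  P^+=[0.3248 0.4449; 0.4449 1.4353]
step 5: x^-=[3.1149, 3.7525]  P^-=[0.7196 0.7398; 0.7398 1.6849]  S=[0.8356]  K=[0.6664; 0.4417]  nu=[-1.3293]  x^+=[2.2291, 3.1652]  P^+=[0.3485 0.4938; 0.4938 1.5219]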